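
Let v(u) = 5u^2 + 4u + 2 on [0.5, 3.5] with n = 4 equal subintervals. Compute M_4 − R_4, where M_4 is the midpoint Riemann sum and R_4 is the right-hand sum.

M_4 = 100.546875.
R_4 = 129.65625.
M_4 − R_4 = -29.109375.

-29.109375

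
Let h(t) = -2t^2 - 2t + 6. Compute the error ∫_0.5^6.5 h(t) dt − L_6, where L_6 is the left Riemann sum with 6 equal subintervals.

Exact integral: ∫_0.5^6.5 h(t) dt = -189.
L_6 = -143.
Error = -189 − (-143) = -46.

-46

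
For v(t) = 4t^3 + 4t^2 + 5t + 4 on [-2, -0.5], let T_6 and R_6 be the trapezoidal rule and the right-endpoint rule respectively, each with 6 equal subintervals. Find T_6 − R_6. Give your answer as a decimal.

-3

T_6 = -8.984375.
R_6 = -5.984375.
T_6 − R_6 = -3.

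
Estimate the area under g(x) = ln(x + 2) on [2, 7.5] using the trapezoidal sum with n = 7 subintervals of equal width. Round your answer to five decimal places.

10.33466

Δx = (7.5 − 2)/7 = 11/14.
g(2) ≈ 1.38629, g(39/14) ≈ 1.56564, g(25/7) ≈ 1.71765, g(61/14) ≈ 1.84958, g(36/7) ≈ 1.96611, g(83/14) ≈ 2.07047, g(47/7) ≈ 2.16496, g(7.5) ≈ 2.25129.
T_7 = (Δx/2)·[g(x_0) + 2g(x_1) + ... + 2g(x_{6}) + g(x_7)].
Sum ≈ 10.33466.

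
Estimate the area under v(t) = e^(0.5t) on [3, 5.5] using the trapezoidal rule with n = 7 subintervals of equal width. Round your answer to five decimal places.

22.38117

Δt = (5.5 − 3)/7 = 5/14.
v(3) ≈ 4.48169, v(47/14) ≈ 5.35790, v(26/7) ≈ 6.40541, v(57/14) ≈ 7.65772, v(31/7) ≈ 9.15487, v(67/14) ≈ 10.94472, v(36/7) ≈ 13.08450, v(5.5) ≈ 15.64263.
T_7 = (Δt/2)·[v(t_0) + 2v(t_1) + ... + 2v(t_{6}) + v(t_7)].
Sum ≈ 22.38117.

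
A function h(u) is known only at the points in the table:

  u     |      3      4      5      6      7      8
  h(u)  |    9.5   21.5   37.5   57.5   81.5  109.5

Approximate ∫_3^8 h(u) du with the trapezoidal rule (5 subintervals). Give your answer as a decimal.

257.5

Δu = 1.
T_5 = (1/2)·[9.5 + 2·21.5 + 2·37.5 + 2·57.5 + 2·81.5 + 109.5] = 257.5.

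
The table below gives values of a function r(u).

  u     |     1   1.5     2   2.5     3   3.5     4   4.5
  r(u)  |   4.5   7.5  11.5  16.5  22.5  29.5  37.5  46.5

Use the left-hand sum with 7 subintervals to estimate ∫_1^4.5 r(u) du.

Δu = 0.5.
Sum = 0.5·[4.5 + 7.5 + 11.5 + 16.5 + 22.5 + 29.5 + 37.5] = 64.75.

64.75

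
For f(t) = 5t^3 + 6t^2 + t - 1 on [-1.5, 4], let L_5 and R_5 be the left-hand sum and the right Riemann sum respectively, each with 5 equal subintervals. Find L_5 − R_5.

L_5 = 243.5675.
R_5 = 710.93.
L_5 − R_5 = -467.3625.

-467.3625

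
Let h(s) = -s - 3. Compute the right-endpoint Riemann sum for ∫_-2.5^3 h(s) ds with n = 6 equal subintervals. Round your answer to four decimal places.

-20.3958

Δs = (3 − (-2.5))/6 = 11/12.
Right endpoints: -19/12, -2/3, 0.25, 7/6, 25/12, 3.
h(-19/12) = -17/12, h(-2/3) = -7/3, h(0.25) = -3.25, h(7/6) = -25/6, h(25/12) = -61/12, h(3) = -6.
Sum = Δs · [h(-19/12) + h(-2/3) + h(0.25) + ...].
Sum ≈ -20.3958.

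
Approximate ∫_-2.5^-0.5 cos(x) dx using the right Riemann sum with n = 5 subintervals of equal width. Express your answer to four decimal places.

0.4532

Δx = (-0.5 − (-2.5))/5 = 0.4.
Right endpoints: -2.1, -1.7, -1.3, -0.9, -0.5.
f(-2.1) ≈ -0.5048, f(-1.7) ≈ -0.1288, f(-1.3) ≈ 0.2675, f(-0.9) ≈ 0.6216, f(-0.5) ≈ 0.8776.
Sum = Δx · [f(-2.1) + f(-1.7) + f(-1.3) + f(-0.9) + f(-0.5)].
Sum ≈ 0.4532.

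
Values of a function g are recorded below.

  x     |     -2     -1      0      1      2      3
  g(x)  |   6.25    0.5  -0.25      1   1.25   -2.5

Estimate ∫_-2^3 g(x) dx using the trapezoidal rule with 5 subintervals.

Δx = 1.
T_5 = (1/2)·[6.25 + 2·0.5 + 2·(-0.25) + 2·1 + 2·1.25 + (-2.5)] = 4.375.

4.375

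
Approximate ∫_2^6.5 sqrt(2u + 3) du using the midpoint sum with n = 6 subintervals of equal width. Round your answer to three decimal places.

15.163

Δu = (6.5 − 2)/6 = 0.75.
Midpoints: 2.375, 3.125, 3.875, 4.625, 5.375, 6.125.
f(2.375) ≈ 2.784, f(3.125) ≈ 3.041, f(3.875) ≈ 3.279, f(4.625) ≈ 3.500, f(5.375) ≈ 3.708, f(6.125) ≈ 3.905.
Sum = Δu · [f(2.375) + f(3.125) + f(3.875) + ...].
Sum ≈ 15.163.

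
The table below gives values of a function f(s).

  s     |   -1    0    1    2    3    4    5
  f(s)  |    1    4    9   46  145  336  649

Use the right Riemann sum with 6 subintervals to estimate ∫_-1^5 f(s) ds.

1189

Δs = 1.
Sum = 1·[4 + 9 + 46 + 145 + 336 + 649] = 1189.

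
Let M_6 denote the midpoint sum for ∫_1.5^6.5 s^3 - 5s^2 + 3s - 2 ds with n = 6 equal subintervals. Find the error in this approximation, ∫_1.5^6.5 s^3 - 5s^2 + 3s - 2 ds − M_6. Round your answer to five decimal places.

2.02546

Exact integral: ∫_1.5^6.5 f(s) ds ≈ 42.9166667.
M_6 ≈ 40.8912037.
Error ≈ 42.9166667 − 40.8912037 ≈ 2.02546.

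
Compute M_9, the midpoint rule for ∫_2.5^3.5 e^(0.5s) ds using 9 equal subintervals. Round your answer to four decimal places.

4.5279

Δs = (3.5 − 2.5)/9 = 1/9.
Midpoints: 23/9, 8/3, 25/9, 26/9, 3, 28/9, 29/9, 10/3, 31/9.
f(23/9) ≈ 3.5887, f(8/3) ≈ 3.7937, f(25/9) ≈ 4.0104, f(26/9) ≈ 4.2395, f(3) ≈ 4.4817, f(28/9) ≈ 4.7377, f(29/9) ≈ 5.0084, f(10/3) ≈ 5.2945, f(31/9) ≈ 5.5970.
Sum = Δs · [f(23/9) + f(8/3) + f(25/9) + ...].
Sum ≈ 4.5279.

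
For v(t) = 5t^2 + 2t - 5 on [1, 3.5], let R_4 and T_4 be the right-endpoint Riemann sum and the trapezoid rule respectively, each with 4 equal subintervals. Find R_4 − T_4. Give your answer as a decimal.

R_4 = 88.49609375.
T_4 = 69.35546875.
R_4 − T_4 = 19.140625.

19.140625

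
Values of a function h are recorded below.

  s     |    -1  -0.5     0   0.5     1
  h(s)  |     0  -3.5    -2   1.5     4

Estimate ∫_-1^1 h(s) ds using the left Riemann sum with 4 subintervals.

Δs = 0.5.
Sum = 0.5·[0 + (-3.5) + (-2) + 1.5] = -2.

-2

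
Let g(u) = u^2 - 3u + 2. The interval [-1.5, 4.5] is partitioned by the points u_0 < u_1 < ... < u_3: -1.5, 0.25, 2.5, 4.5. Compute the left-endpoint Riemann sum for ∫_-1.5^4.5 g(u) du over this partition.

Subinterval widths: 1.75, 2.25, 2.
Left endpoints: -1.5, 0.25, 2.5.
g(-1.5) = 8.75, g(0.25) = 1.3125, g(2.5) = 0.75.
Sum = Σ Δu_i · g(u_i).
Sum = 19.765625.

19.765625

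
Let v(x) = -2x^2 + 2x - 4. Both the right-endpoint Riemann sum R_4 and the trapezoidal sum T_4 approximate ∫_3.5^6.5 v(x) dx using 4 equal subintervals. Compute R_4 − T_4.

R_4 = -157.3125.
T_4 = -137.0625.
R_4 − T_4 = -20.25.

-20.25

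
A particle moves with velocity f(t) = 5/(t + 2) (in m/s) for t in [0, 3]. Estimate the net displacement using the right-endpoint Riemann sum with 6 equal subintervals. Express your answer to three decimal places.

4.228

Δt = (3 − 0)/6 = 0.5.
Right endpoints: 0.5, 1, 1.5, 2, 2.5, 3.
f(0.5) = 2, f(1) = 5/3, f(1.5) = 10/7, f(2) = 1.25, f(2.5) = 10/9, f(3) = 1.
Sum = Δt · [f(0.5) + f(1) + f(1.5) + ...].
Sum ≈ 4.228.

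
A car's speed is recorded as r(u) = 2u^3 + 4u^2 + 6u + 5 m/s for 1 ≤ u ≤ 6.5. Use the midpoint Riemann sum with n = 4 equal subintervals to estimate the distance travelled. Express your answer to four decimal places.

Δu = (6.5 − 1)/4 = 1.375.
Midpoints: 1.6875, 3.0625, 4.4375, 5.8125.
r(1.6875) = 73987/2048, r(3.0625) = 242353/2048, r(4.4375) = 583991/2048, r(5.8125) = 1162789/2048.
Sum = Δu · [r(1.6875) + r(3.0625) + r(4.4375) + r(5.8125)].
Sum ≈ 1385.1514.

1385.1514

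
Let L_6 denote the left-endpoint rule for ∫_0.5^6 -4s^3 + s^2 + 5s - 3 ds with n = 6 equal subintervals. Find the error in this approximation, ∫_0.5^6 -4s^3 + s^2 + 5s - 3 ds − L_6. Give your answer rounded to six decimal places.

-337.511574

Exact integral: ∫_0.5^6 f(s) ds ≈ -1151.10416667.
L_6 ≈ -813.59259259.
Error ≈ -1151.10416667 − (-813.59259259) ≈ -337.511574.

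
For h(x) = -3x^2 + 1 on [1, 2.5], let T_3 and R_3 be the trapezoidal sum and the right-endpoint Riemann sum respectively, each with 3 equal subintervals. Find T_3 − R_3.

3.9375

T_3 = -13.3125.
R_3 = -17.25.
T_3 − R_3 = 3.9375.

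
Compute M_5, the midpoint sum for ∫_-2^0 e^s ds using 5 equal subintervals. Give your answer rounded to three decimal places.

Δs = (0 − (-2))/5 = 0.4.
Midpoints: -1.8, -1.4, -1, -0.6, -0.2.
f(-1.8) ≈ 0.165, f(-1.4) ≈ 0.247, f(-1) ≈ 0.368, f(-0.6) ≈ 0.549, f(-0.2) ≈ 0.819.
Sum = Δs · [f(-1.8) + f(-1.4) + f(-1) + f(-0.6) + f(-0.2)].
Sum ≈ 0.859.

0.859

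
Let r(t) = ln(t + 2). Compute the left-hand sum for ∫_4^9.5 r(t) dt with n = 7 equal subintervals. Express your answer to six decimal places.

11.576750

Δt = (9.5 − 4)/7 = 11/14.
Left endpoints: 4, 67/14, 39/7, 89/14, 50/7, 111/14, 61/7.
r(4) ≈ 1.791759, r(67/14) ≈ 1.914820, r(39/7) ≈ 2.024382, r(89/14) ≈ 2.123117, r(50/7) ≈ 2.212973, r(111/14) ≈ 2.295417, r(61/7) ≈ 2.371578.
Sum = Δt · [r(4) + r(67/14) + r(39/7) + ...].
Sum ≈ 11.576750.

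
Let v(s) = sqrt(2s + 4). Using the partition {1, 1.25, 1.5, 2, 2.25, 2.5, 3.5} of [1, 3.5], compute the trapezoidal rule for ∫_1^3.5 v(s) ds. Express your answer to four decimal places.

7.2586

Subinterval widths: 0.25, 0.25, 0.5, 0.25, 0.25, 1.
v(1) ≈ 2.4495, v(1.25) ≈ 2.5495, v(1.5) ≈ 2.6458, v(2) ≈ 2.8284, v(2.25) ≈ 2.9155, v(2.5) ≈ 3.0000, v(3.5) ≈ 3.3166.
On each subinterval the trapezoid contributes (Δs_i/2)·[v(s_{i-1}) + v(s_i)].
Sum ≈ 7.2586.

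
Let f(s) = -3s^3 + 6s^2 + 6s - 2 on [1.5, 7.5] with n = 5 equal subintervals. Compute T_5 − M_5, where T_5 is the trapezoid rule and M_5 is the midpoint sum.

-74.52

T_5 = -1431.93.
M_5 = -1357.41.
T_5 − M_5 = -74.52.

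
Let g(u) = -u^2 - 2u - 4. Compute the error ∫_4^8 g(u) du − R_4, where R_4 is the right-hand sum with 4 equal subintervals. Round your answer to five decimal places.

Exact integral: ∫_4^8 g(u) du ≈ -213.3333333.
R_4 = -242.
Error ≈ -213.3333333 − (-242) ≈ 28.66667.

28.66667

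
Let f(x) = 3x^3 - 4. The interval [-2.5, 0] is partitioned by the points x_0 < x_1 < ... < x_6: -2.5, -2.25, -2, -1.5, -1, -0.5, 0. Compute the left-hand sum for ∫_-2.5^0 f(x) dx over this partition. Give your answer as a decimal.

-49.01171875

Subinterval widths: 0.25, 0.25, 0.5, 0.5, 0.5, 0.5.
Left endpoints: -2.5, -2.25, -2, -1.5, -1, -0.5.
f(-2.5) = -50.875, f(-2.25) = -38.171875, f(-2) = -28, f(-1.5) = -14.125, f(-1) = -7, f(-0.5) = -4.375.
Sum = Σ Δx_i · f(x_i).
Sum = -49.01171875.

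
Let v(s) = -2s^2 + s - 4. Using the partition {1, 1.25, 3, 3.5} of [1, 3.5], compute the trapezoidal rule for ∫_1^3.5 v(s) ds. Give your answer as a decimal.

Subinterval widths: 0.25, 1.75, 0.5.
v(1) = -5, v(1.25) = -5.875, v(3) = -19, v(3.5) = -25.
On each subinterval the trapezoid contributes (Δs_i/2)·[v(s_{i-1}) + v(s_i)].
Sum = -34.125.

-34.125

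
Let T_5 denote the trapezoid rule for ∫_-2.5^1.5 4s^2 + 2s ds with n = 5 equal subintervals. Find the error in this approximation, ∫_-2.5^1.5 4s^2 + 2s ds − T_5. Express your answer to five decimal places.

Exact integral: ∫_-2.5^1.5 f(s) ds ≈ 21.3333333.
T_5 = 23.04.
Error ≈ 21.3333333 − 23.04 ≈ -1.70667.

-1.70667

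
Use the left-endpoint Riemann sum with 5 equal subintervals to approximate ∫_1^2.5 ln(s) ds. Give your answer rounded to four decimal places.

0.6488

Δs = (2.5 − 1)/5 = 0.3.
Left endpoints: 1, 1.3, 1.6, 1.9, 2.2.
f(1) ≈ 0.0000, f(1.3) ≈ 0.2624, f(1.6) ≈ 0.4700, f(1.9) ≈ 0.6419, f(2.2) ≈ 0.7885.
Sum = Δs · [f(1) + f(1.3) + f(1.6) + f(1.9) + f(2.2)].
Sum ≈ 0.6488.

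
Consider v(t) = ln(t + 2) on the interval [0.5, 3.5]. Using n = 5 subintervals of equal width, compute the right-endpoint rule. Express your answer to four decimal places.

4.3154

Δt = (3.5 − 0.5)/5 = 0.6.
Right endpoints: 1.1, 1.7, 2.3, 2.9, 3.5.
v(1.1) ≈ 1.1314, v(1.7) ≈ 1.3083, v(2.3) ≈ 1.4586, v(2.9) ≈ 1.5892, v(3.5) ≈ 1.7047.
Sum = Δt · [v(1.1) + v(1.7) + v(2.3) + v(2.9) + v(3.5)].
Sum ≈ 4.3154.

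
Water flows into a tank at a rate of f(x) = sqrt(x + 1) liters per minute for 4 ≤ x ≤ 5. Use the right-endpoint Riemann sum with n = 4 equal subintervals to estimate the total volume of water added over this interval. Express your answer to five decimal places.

2.37098

Δx = (5 − 4)/4 = 0.25.
Right endpoints: 4.25, 4.5, 4.75, 5.
f(4.25) ≈ 2.29129, f(4.5) ≈ 2.34521, f(4.75) ≈ 2.39792, f(5) ≈ 2.44949.
Sum = Δx · [f(4.25) + f(4.5) + f(4.75) + f(5)].
Sum ≈ 2.37098.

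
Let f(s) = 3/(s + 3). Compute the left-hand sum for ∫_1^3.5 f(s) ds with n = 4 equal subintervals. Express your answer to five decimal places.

Δs = (3.5 − 1)/4 = 0.625.
Left endpoints: 1, 1.625, 2.25, 2.875.
f(1) = 0.75, f(1.625) = 24/37, f(2.25) = 4/7, f(2.875) = 24/47.
Sum = Δs · [f(1) + f(1.625) + f(2.25) + f(2.875)].
Sum ≈ 1.55045.

1.55045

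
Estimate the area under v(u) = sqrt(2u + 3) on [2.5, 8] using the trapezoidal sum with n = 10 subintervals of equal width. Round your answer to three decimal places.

20.061

Δu = (8 − 2.5)/10 = 0.55.
v(2.5) ≈ 2.828, v(3.05) ≈ 3.017, v(3.6) ≈ 3.194, v(4.15) ≈ 3.362, v(4.7) ≈ 3.521, v(5.25) ≈ 3.674, v(5.8) ≈ 3.821, v(6.35) ≈ 3.962, v(6.9) ≈ 4.099, v(7.45) ≈ 4.231, v(8) ≈ 4.359.
T_10 = (Δu/2)·[v(u_0) + 2v(u_1) + ... + 2v(u_{9}) + v(u_10)].
Sum ≈ 20.061.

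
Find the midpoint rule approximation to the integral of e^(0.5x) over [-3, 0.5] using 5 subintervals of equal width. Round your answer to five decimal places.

2.11100

Δx = (0.5 − (-3))/5 = 0.7.
Midpoints: -2.65, -1.95, -1.25, -0.55, 0.15.
f(-2.65) ≈ 0.26580, f(-1.95) ≈ 0.37719, f(-1.25) ≈ 0.53526, f(-0.55) ≈ 0.75957, f(0.15) ≈ 1.07788.
Sum = Δx · [f(-2.65) + f(-1.95) + f(-1.25) + f(-0.55) + f(0.15)].
Sum ≈ 2.11100.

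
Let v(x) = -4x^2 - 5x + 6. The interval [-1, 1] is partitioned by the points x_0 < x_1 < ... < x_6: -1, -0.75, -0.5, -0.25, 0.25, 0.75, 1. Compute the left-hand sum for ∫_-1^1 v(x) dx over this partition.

Subinterval widths: 0.25, 0.25, 0.25, 0.5, 0.5, 0.25.
Left endpoints: -1, -0.75, -0.5, -0.25, 0.25, 0.75.
v(-1) = 7, v(-0.75) = 7.5, v(-0.5) = 7.5, v(-0.25) = 7, v(0.25) = 4.5, v(0.75) = 0.
Sum = Σ Δx_i · v(x_i).
Sum = 11.25.

11.25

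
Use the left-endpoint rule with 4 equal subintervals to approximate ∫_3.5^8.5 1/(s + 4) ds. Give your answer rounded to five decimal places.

Δs = (8.5 − 3.5)/4 = 1.25.
Left endpoints: 3.5, 4.75, 6, 7.25.
f(3.5) = 2/15, f(4.75) = 4/35, f(6) = 0.1, f(7.25) = 4/45.
Sum = Δs · [f(3.5) + f(4.75) + f(6) + f(7.25)].
Sum ≈ 0.54563.

0.54563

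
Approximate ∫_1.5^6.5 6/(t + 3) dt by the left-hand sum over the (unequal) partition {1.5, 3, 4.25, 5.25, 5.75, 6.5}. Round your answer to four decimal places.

4.9555

Subinterval widths: 1.5, 1.25, 1, 0.5, 0.75.
Left endpoints: 1.5, 3, 4.25, 5.25, 5.75.
f(1.5) = 4/3, f(3) = 1, f(4.25) = 24/29, f(5.25) = 8/11, f(5.75) = 24/35.
Sum = Σ Δt_i · f(t_i).
Sum ≈ 4.9555.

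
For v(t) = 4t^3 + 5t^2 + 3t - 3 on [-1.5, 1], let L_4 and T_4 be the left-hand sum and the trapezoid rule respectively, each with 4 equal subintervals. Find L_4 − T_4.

L_4 = -11.6796875.
T_4 = -5.8203125.
L_4 − T_4 = -5.859375.

-5.859375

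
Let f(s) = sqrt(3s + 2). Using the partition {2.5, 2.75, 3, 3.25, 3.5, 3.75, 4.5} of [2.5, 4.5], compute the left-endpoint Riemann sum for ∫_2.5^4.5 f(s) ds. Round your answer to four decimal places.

6.8710

Subinterval widths: 0.25, 0.25, 0.25, 0.25, 0.25, 0.75.
Left endpoints: 2.5, 2.75, 3, 3.25, 3.5, 3.75.
f(2.5) ≈ 3.0822, f(2.75) ≈ 3.2016, f(3) ≈ 3.3166, f(3.25) ≈ 3.4278, f(3.5) ≈ 3.5355, f(3.75) ≈ 3.6401.
Sum = Σ Δs_i · f(s_i).
Sum ≈ 6.8710.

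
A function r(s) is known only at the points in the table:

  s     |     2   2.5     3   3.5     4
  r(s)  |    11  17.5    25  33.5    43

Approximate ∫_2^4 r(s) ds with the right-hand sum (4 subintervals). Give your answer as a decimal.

59.5

Δs = 0.5.
Sum = 0.5·[17.5 + 25 + 33.5 + 43] = 59.5.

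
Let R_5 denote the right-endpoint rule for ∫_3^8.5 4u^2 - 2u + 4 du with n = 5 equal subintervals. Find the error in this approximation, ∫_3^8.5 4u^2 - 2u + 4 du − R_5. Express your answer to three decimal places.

-137.537

Exact integral: ∫_3^8.5 f(u) du ≈ 741.58333.
R_5 = 879.12.
Error ≈ 741.58333 − 879.12 ≈ -137.537.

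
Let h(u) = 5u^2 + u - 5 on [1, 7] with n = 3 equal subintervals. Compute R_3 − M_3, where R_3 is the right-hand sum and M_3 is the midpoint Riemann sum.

R_3 = 830.
M_3 = 554.
R_3 − M_3 = 276.

276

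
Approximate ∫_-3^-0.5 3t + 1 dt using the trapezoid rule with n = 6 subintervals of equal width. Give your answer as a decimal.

Δt = (-0.5 − (-3))/6 = 5/12.
f(-3) = -8, f(-31/12) = -6.75, f(-13/6) = -5.5, f(-1.75) = -4.25, f(-4/3) = -3, f(-11/12) = -1.75, f(-0.5) = -0.5.
T_6 = (Δt/2)·[f(t_0) + 2f(t_1) + ... + 2f(t_{5}) + f(t_6)].
Sum = -10.625.

-10.625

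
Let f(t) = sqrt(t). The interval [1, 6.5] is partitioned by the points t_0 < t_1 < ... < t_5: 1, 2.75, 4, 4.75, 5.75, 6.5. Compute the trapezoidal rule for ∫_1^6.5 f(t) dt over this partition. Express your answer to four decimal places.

Subinterval widths: 1.75, 1.25, 0.75, 1, 0.75.
f(1) ≈ 1.0000, f(2.75) ≈ 1.6583, f(4) ≈ 2.0000, f(4.75) ≈ 2.1794, f(5.75) ≈ 2.3979, f(6.5) ≈ 2.5495.
On each subinterval the trapezoid contributes (Δt_i/2)·[f(t_{i-1}) + f(t_i)].
Sum ≈ 10.3237.

10.3237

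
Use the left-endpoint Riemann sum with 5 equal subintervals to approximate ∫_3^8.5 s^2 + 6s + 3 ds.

350.13

Δs = (8.5 − 3)/5 = 1.1.
Left endpoints: 3, 4.1, 5.2, 6.3, 7.4.
f(3) = 30, f(4.1) = 44.41, f(5.2) = 61.24, f(6.3) = 80.49, f(7.4) = 102.16.
Sum = Δs · [f(3) + f(4.1) + f(5.2) + f(6.3) + f(7.4)].
Sum = 350.13.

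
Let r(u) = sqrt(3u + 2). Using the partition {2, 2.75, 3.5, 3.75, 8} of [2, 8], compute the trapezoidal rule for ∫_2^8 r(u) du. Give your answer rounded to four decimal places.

Subinterval widths: 0.75, 0.75, 0.25, 4.25.
r(2) ≈ 2.8284, r(2.75) ≈ 3.2016, r(3.5) ≈ 3.5355, r(3.75) ≈ 3.6401, r(8) ≈ 5.0990.
On each subinterval the trapezoid contributes (Δu_i/2)·[r(u_{i-1}) + r(u_i)].
Sum ≈ 24.2551.

24.2551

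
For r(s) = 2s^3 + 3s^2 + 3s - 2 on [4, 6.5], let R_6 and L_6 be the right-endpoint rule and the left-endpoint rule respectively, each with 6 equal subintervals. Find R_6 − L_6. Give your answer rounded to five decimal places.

R_6 ≈ 1117.7560764.
L_6 ≈ 906.2977431.
R_6 − L_6 ≈ 211.45833.

211.45833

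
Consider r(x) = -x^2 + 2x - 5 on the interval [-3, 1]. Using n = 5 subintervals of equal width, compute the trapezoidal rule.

Δx = (1 − (-3))/5 = 0.8.
r(-3) = -20, r(-2.2) = -14.24, r(-1.4) = -9.76, r(-0.6) = -6.56, r(0.2) = -4.64, r(1) = -4.
T_5 = (Δx/2)·[r(x_0) + 2r(x_1) + ... + 2r(x_{4}) + r(x_5)].
Sum = -37.76.

-37.76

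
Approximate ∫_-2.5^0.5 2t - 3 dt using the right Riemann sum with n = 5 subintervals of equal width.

-13.2

Δt = (0.5 − (-2.5))/5 = 0.6.
Right endpoints: -1.9, -1.3, -0.7, -0.1, 0.5.
f(-1.9) = -6.8, f(-1.3) = -5.6, f(-0.7) = -4.4, f(-0.1) = -3.2, f(0.5) = -2.
Sum = Δt · [f(-1.9) + f(-1.3) + f(-0.7) + f(-0.1) + f(0.5)].
Sum = -13.2.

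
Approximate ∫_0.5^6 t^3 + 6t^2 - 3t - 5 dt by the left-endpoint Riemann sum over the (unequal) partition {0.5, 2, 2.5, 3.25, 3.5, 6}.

Subinterval widths: 1.5, 0.5, 0.75, 0.25, 2.5.
Left endpoints: 0.5, 2, 2.5, 3.25, 3.5.
f(0.5) = -4.875, f(2) = 21, f(2.5) = 40.625, f(3.25) = 82.953125, f(3.5) = 100.875.
Sum = Σ Δt_i · f(t_i).
Sum = 306.58203125.

306.58203125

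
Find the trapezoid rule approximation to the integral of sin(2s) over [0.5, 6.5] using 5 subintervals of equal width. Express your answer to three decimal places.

Δs = (6.5 − 0.5)/5 = 1.2.
f(0.5) ≈ 0.841, f(1.7) ≈ -0.256, f(2.9) ≈ -0.465, f(4.1) ≈ 0.941, f(5.3) ≈ -0.923, f(6.5) ≈ 0.420.
T_5 = (Δs/2)·[f(s_0) + 2f(s_1) + ... + 2f(s_{4}) + f(s_5)].
Sum ≈ -0.086.

-0.086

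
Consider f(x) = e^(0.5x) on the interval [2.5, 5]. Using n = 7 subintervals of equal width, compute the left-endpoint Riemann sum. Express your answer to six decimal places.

15.878303

Δx = (5 − 2.5)/7 = 5/14.
Left endpoints: 2.5, 20/7, 45/14, 25/7, 55/14, 30/7, 65/14.
f(2.5) ≈ 3.490343, f(20/7) ≈ 4.172734, f(45/14) ≈ 4.988538, f(25/7) ≈ 5.963838, f(55/14) ≈ 7.129818, f(30/7) ≈ 8.523756, f(65/14) ≈ 10.190221.
Sum = Δx · [f(2.5) + f(20/7) + f(45/14) + ...].
Sum ≈ 15.878303.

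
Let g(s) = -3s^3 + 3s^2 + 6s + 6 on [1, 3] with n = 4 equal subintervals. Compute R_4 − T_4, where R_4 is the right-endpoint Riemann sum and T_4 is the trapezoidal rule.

R_4 = -9.75.
T_4 = 0.75.
R_4 − T_4 = -10.5.

-10.5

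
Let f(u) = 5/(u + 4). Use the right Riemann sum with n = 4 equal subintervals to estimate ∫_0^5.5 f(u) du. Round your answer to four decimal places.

3.8674

Δu = (5.5 − 0)/4 = 1.375.
Right endpoints: 1.375, 2.75, 4.125, 5.5.
f(1.375) = 40/43, f(2.75) = 20/27, f(4.125) = 8/13, f(5.5) = 10/19.
Sum = Δu · [f(1.375) + f(2.75) + f(4.125) + f(5.5)].
Sum ≈ 3.8674.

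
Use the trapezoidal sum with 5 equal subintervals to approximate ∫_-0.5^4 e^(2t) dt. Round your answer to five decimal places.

1872.49691

Δt = (4 − (-0.5))/5 = 0.9.
f(-0.5) ≈ 0.36788, f(0.4) ≈ 2.22554, f(1.3) ≈ 13.46374, f(2.2) ≈ 81.45087, f(3.1) ≈ 492.74904, f(4) ≈ 2980.95799.
T_5 = (Δt/2)·[f(t_0) + 2f(t_1) + ... + 2f(t_{4}) + f(t_5)].
Sum ≈ 1872.49691.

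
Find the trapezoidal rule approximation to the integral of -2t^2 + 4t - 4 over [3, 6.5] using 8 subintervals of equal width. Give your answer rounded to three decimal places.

-112.807

Δt = (6.5 − 3)/8 = 0.4375.
f(3) = -10, f(3.4375) = -13.8828125, f(3.875) = -18.53125, f(4.3125) = -23.9453125, f(4.75) = -30.125, f(5.1875) = -37.0703125, f(5.625) = -44.78125, f(6.0625) = -53.2578125, f(6.5) = -62.5.
T_8 = (Δt/2)·[f(t_0) + 2f(t_1) + ... + 2f(t_{7}) + f(t_8)].
Sum ≈ -112.807.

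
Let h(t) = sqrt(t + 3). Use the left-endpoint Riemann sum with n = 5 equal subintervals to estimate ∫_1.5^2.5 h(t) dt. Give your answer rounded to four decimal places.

Δt = (2.5 − 1.5)/5 = 0.2.
Left endpoints: 1.5, 1.7, 1.9, 2.1, 2.3.
h(1.5) ≈ 2.1213, h(1.7) ≈ 2.1679, h(1.9) ≈ 2.2136, h(2.1) ≈ 2.2583, h(2.3) ≈ 2.3022.
Sum = Δt · [h(1.5) + h(1.7) + h(1.9) + h(2.1) + h(2.3)].
Sum ≈ 2.2127.

2.2127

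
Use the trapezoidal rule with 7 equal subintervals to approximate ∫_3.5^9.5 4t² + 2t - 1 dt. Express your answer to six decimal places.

Δt = (9.5 − 3.5)/7 = 6/7.
f(3.5) = 55, f(61/14) = 4099/49, f(73/14) = 5791/49, f(85/14) = 7771/49, f(97/14) = 10039/49, f(109/14) = 12595/49, f(121/14) = 15439/49, f(9.5) = 379.
T_7 = (Δt/2)·[f(t_0) + 2f(t_1) + ... + 2f(t_{6}) + f(t_7)].
Sum ≈ 1160.938776.

1160.938776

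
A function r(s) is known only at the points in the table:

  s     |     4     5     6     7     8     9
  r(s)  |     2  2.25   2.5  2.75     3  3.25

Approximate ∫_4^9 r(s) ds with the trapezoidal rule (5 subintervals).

Δs = 1.
T_5 = (1/2)·[2 + 2·2.25 + 2·2.5 + 2·2.75 + 2·3 + 3.25] = 13.125.

13.125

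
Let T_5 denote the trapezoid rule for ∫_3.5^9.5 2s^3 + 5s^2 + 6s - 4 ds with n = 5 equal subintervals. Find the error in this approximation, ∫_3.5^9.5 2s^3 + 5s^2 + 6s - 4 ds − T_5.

Exact integral: ∫_3.5^9.5 f(s) ds = 5565.
T_5 = 5628.36.
Error = 5565 − 5628.36 = -63.36.

-63.36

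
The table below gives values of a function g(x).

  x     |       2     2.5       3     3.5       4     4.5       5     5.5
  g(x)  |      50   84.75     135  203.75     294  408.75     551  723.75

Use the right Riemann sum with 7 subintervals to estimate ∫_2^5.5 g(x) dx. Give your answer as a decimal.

Δx = 0.5.
Sum = 0.5·[84.75 + 135 + 203.75 + 294 + 408.75 + 551 + 723.75] = 1200.5.

1200.5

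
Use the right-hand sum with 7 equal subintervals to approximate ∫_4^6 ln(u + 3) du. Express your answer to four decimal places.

Δu = (6 − 4)/7 = 2/7.
Right endpoints: 30/7, 32/7, 34/7, 36/7, 38/7, 40/7, 6.
f(30/7) ≈ 1.9859, f(32/7) ≈ 2.0244, f(34/7) ≈ 2.0614, f(36/7) ≈ 2.0971, f(38/7) ≈ 2.1316, f(40/7) ≈ 2.1650, f(6) ≈ 2.1972.
Sum = Δu · [f(30/7) + f(32/7) + f(34/7) + ...].
Sum ≈ 4.1893.

4.1893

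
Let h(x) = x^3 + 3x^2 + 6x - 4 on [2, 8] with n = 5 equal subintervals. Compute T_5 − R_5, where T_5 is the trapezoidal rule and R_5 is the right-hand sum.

T_5 = 1705.92.
R_5 = 2137.92.
T_5 − R_5 = -432.

-432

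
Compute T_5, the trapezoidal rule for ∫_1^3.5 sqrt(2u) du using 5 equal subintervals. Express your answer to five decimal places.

Δu = (3.5 − 1)/5 = 0.5.
f(1) ≈ 1.41421, f(1.5) ≈ 1.73205, f(2) ≈ 2.00000, f(2.5) ≈ 2.23607, f(3) ≈ 2.44949, f(3.5) ≈ 2.64575.
T_5 = (Δu/2)·[f(u_0) + 2f(u_1) + ... + 2f(u_{4}) + f(u_5)].
Sum ≈ 5.22380.

5.22380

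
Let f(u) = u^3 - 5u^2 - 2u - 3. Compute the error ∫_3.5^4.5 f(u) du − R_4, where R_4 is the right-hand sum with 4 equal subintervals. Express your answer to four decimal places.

Exact integral: ∫_3.5^4.5 f(u) du ≈ -26.416667.
R_4 = -25.5625.
Error ≈ -26.416667 − (-25.5625) ≈ -0.8542.

-0.8542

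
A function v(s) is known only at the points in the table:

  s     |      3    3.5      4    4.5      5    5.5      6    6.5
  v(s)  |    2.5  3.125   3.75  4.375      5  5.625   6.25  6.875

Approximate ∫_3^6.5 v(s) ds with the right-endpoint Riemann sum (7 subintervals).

Δs = 0.5.
Sum = 0.5·[3.125 + 3.75 + 4.375 + 5 + 5.625 + 6.25 + 6.875] = 17.5.

17.5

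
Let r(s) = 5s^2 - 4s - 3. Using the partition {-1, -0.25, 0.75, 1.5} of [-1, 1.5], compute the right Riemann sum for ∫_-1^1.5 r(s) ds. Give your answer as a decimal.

Subinterval widths: 0.75, 1, 0.75.
Right endpoints: -0.25, 0.75, 1.5.
r(-0.25) = -1.6875, r(0.75) = -3.1875, r(1.5) = 2.25.
Sum = Σ Δs_i · r(s_i).
Sum = -2.765625.

-2.765625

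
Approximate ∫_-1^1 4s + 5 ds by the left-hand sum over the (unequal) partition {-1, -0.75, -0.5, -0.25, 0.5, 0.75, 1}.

Subinterval widths: 0.25, 0.25, 0.25, 0.75, 0.25, 0.25.
Left endpoints: -1, -0.75, -0.5, -0.25, 0.5, 0.75.
f(-1) = 1, f(-0.75) = 2, f(-0.5) = 3, f(-0.25) = 4, f(0.5) = 7, f(0.75) = 8.
Sum = Σ Δs_i · f(s_i).
Sum = 8.25.

8.25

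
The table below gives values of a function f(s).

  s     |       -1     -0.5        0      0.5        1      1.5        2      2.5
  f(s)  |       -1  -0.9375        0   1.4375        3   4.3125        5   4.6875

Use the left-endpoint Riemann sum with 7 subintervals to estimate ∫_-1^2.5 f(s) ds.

5.90625

Δs = 0.5.
Sum = 0.5·[(-1) + (-0.9375) + 0 + 1.4375 + 3 + 4.3125 + 5] = 5.90625.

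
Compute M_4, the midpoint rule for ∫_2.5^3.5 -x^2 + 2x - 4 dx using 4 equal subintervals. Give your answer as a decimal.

-7.078125

Δx = (3.5 − 2.5)/4 = 0.25.
Midpoints: 2.625, 2.875, 3.125, 3.375.
f(2.625) = -5.640625, f(2.875) = -6.515625, f(3.125) = -7.515625, f(3.375) = -8.640625.
Sum = Δx · [f(2.625) + f(2.875) + f(3.125) + f(3.375)].
Sum = -7.078125.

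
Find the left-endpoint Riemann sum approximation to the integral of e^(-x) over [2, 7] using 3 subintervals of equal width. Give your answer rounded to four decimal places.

Δx = (7 − 2)/3 = 5/3.
Left endpoints: 2, 11/3, 16/3.
f(2) ≈ 0.1353, f(11/3) ≈ 0.0256, f(16/3) ≈ 0.0048.
Sum = Δx · [f(2) + f(11/3) + f(16/3)].
Sum ≈ 0.2762.

0.2762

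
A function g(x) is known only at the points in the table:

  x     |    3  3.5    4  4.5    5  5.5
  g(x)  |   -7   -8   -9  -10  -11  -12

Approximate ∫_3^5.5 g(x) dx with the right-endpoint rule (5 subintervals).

Δx = 0.5.
Sum = 0.5·[(-8) + (-9) + (-10) + (-11) + (-12)] = -25.

-25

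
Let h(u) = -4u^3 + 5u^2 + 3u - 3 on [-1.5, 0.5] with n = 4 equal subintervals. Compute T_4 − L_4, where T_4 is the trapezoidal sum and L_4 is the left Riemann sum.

T_4 = 2.75.
L_4 = 7.25.
T_4 − L_4 = -4.5.

-4.5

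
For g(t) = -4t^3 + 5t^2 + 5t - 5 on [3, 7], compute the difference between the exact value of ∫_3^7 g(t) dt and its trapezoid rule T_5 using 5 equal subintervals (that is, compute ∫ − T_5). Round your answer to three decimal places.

Exact integral: ∫_3^7 g(t) dt ≈ -1713.33333.
T_5 = -1736.8.
Error ≈ -1713.33333 − (-1736.8) ≈ 23.467.

23.467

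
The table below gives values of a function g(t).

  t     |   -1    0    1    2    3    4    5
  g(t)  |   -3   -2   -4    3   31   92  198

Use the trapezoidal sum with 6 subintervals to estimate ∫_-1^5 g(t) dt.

217.5

Δt = 1.
T_6 = (1/2)·[(-3) + 2·(-2) + 2·(-4) + 2·3 + 2·31 + 2·92 + 198] = 217.5.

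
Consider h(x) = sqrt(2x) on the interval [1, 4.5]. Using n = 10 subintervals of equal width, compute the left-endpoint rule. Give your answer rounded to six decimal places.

7.775873

Δx = (4.5 − 1)/10 = 0.35.
Left endpoints: 1, 1.35, 1.7, 2.05, 2.4, 2.75, 3.1, 3.45, 3.8, 4.15.
h(1) ≈ 1.414214, h(1.35) ≈ 1.643168, h(1.7) ≈ 1.843909, h(2.05) ≈ 2.024846, h(2.4) ≈ 2.190890, h(2.75) ≈ 2.345208, h(3.1) ≈ 2.489980, h(3.45) ≈ 2.626785, h(3.8) ≈ 2.756810, h(4.15) ≈ 2.880972.
Sum = Δx · [h(1) + h(1.35) + h(1.7) + ...].
Sum ≈ 7.775873.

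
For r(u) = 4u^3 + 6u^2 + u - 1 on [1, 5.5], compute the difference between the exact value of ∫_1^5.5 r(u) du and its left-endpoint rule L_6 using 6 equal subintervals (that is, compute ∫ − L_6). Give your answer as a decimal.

Exact integral: ∫_1^5.5 r(u) du = 1254.9375.
L_6 = 958.359375.
Error = 1254.9375 − 958.359375 = 296.578125.

296.578125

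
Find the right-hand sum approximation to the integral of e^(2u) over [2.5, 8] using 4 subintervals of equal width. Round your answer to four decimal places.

Δu = (8 − 2.5)/4 = 1.375.
Right endpoints: 3.875, 5.25, 6.625, 8.
f(3.875) ≈ 2321.5724, f(5.25) ≈ 36315.5027, f(6.625) ≈ 568070.0400, f(8) ≈ 8886110.5205.
Sum = Δu · [f(3.875) + f(5.25) + f(6.625) + f(8)].
Sum ≈ 13052624.2490.

13052624.2490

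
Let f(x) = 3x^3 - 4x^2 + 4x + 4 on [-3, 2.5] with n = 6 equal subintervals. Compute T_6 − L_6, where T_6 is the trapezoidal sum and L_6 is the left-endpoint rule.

73.734375

T_6 ≈ -76.60055.
L_6 ≈ -150.33492.
T_6 − L_6 = 73.734375.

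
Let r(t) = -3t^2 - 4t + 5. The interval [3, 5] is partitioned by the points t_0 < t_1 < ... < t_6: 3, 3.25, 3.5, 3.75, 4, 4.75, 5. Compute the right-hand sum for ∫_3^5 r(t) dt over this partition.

Subinterval widths: 0.25, 0.25, 0.25, 0.25, 0.75, 0.25.
Right endpoints: 3.25, 3.5, 3.75, 4, 4.75, 5.
r(3.25) = -39.6875, r(3.5) = -45.75, r(3.75) = -52.1875, r(4) = -59, r(4.75) = -81.6875, r(5) = -90.
Sum = Σ Δt_i · r(t_i).
Sum = -132.921875.

-132.921875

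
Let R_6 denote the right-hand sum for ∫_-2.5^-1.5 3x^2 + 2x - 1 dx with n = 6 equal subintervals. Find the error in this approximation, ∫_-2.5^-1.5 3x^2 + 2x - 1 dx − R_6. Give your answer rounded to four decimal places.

0.8194

Exact integral: ∫_-2.5^-1.5 f(x) dx = 7.25.
R_6 ≈ 6.430556.
Error ≈ 7.25 − 6.430556 ≈ 0.8194.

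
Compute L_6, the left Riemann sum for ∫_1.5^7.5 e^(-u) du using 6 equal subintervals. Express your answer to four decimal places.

0.3521

Δu = (7.5 − 1.5)/6 = 1.
Left endpoints: 1.5, 2.5, 3.5, 4.5, 5.5, 6.5.
f(1.5) ≈ 0.2231, f(2.5) ≈ 0.0821, f(3.5) ≈ 0.0302, f(4.5) ≈ 0.0111, f(5.5) ≈ 0.0041, f(6.5) ≈ 0.0015.
Sum = Δu · [f(1.5) + f(2.5) + f(3.5) + ...].
Sum ≈ 0.3521.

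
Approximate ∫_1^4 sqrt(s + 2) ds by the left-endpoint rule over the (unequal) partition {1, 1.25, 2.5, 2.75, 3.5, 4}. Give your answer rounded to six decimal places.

6.024003

Subinterval widths: 0.25, 1.25, 0.25, 0.75, 0.5.
Left endpoints: 1, 1.25, 2.5, 2.75, 3.5.
f(1) ≈ 1.732051, f(1.25) ≈ 1.802776, f(2.5) ≈ 2.121320, f(2.75) ≈ 2.179449, f(3.5) ≈ 2.345208.
Sum = Σ Δs_i · f(s_i).
Sum ≈ 6.024003.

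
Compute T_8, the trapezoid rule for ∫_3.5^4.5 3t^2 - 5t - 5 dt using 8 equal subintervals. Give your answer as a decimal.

23.2578125

Δt = (4.5 − 3.5)/8 = 0.125.
f(3.5) = 14.25, f(3.625) = 16.296875, f(3.75) = 18.4375, f(3.875) = 20.671875, f(4) = 23, f(4.125) = 25.421875, f(4.25) = 27.9375, f(4.375) = 30.546875, f(4.5) = 33.25.
T_8 = (Δt/2)·[f(t_0) + 2f(t_1) + ... + 2f(t_{7}) + f(t_8)].
Sum = 23.2578125.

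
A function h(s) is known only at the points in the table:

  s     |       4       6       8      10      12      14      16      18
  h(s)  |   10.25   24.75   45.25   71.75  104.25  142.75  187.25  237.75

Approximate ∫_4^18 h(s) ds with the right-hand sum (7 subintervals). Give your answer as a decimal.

1627.5

Δs = 2.
Sum = 2·[24.75 + 45.25 + 71.75 + 104.25 + 142.75 + 187.25 + 237.75] = 1627.5.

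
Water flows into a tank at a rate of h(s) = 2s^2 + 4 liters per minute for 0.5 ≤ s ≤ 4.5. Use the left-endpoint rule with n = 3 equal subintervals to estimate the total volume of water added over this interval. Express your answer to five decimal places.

Δs = (4.5 − 0.5)/3 = 4/3.
Left endpoints: 0.5, 11/6, 19/6.
h(0.5) = 4.5, h(11/6) = 193/18, h(19/6) = 433/18.
Sum = Δs · [h(0.5) + h(11/6) + h(19/6)].
Sum ≈ 52.37037.

52.37037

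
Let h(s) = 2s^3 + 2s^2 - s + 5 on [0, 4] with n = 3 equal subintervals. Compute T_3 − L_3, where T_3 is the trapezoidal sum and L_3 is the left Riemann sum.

T_3 ≈ 199.25926.
L_3 ≈ 95.25926.
T_3 − L_3 = 104.

104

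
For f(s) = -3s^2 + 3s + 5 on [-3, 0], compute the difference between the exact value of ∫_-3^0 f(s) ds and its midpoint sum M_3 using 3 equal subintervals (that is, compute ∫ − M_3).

-0.75

Exact integral: ∫_-3^0 f(s) ds = -25.5.
M_3 = -24.75.
Error = -25.5 − (-24.75) = -0.75.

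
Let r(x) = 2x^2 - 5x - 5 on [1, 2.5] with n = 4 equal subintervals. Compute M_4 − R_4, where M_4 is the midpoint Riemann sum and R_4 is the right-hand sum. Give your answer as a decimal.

M_4 = -10.91015625.
R_4 = -10.2421875.
M_4 − R_4 = -0.66796875.

-0.66796875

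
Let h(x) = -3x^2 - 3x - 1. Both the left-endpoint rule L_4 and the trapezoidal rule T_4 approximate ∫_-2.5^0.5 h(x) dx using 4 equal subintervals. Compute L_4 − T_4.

L_4 = -13.96875.
T_4 = -10.59375.
L_4 − T_4 = -3.375.

-3.375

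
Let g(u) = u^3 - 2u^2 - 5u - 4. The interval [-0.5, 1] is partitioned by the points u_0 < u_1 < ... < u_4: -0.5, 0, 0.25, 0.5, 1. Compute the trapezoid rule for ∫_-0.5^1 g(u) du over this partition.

Subinterval widths: 0.5, 0.25, 0.25, 0.5.
g(-0.5) = -2.125, g(0) = -4, g(0.25) = -5.359375, g(0.5) = -6.875, g(1) = -10.
On each subinterval the trapezoid contributes (Δu_i/2)·[g(u_{i-1}) + g(u_i)].
Sum = -8.44921875.

-8.44921875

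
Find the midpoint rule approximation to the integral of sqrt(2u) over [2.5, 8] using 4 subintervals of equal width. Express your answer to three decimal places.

Δu = (8 − 2.5)/4 = 1.375.
Midpoints: 3.1875, 4.5625, 5.9375, 7.3125.
f(3.1875) ≈ 2.525, f(4.5625) ≈ 3.021, f(5.9375) ≈ 3.446, f(7.3125) ≈ 3.824.
Sum = Δu · [f(3.1875) + f(4.5625) + f(5.9375) + f(7.3125)].
Sum ≈ 17.622.

17.622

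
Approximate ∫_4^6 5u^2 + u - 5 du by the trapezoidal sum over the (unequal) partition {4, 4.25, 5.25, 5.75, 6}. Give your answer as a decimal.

254.296875

Subinterval widths: 0.25, 1, 0.5, 0.25.
f(4) = 79, f(4.25) = 89.5625, f(5.25) = 138.0625, f(5.75) = 166.0625, f(6) = 181.
On each subinterval the trapezoid contributes (Δu_i/2)·[f(u_{i-1}) + f(u_i)].
Sum = 254.296875.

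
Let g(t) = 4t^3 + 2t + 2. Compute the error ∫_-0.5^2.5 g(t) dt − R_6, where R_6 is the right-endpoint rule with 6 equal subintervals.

-18.75

Exact integral: ∫_-0.5^2.5 g(t) dt = 51.
R_6 = 69.75.
Error = 51 − 69.75 = -18.75.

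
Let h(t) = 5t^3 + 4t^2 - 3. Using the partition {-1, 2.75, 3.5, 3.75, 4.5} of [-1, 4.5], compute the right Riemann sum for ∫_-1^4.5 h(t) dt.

1166.859375

Subinterval widths: 3.75, 0.75, 0.25, 0.75.
Right endpoints: 2.75, 3.5, 3.75, 4.5.
h(2.75) = 131.234375, h(3.5) = 260.375, h(3.75) = 316.921875, h(4.5) = 533.625.
Sum = Σ Δt_i · h(t_i).
Sum = 1166.859375.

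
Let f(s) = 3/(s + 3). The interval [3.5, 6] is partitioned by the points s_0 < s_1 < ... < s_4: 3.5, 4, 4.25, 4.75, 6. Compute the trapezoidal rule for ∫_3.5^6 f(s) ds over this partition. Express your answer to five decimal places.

0.97831

Subinterval widths: 0.5, 0.25, 0.5, 1.25.
f(3.5) = 6/13, f(4) = 3/7, f(4.25) = 12/29, f(4.75) = 12/31, f(6) = 1/3.
On each subinterval the trapezoid contributes (Δs_i/2)·[f(s_{i-1}) + f(s_i)].
Sum ≈ 0.97831.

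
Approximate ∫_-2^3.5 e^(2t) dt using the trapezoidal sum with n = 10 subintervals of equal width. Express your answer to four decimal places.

602.5113

Δt = (3.5 − (-2))/10 = 0.55.
f(-2) ≈ 0.0183, f(-1.45) ≈ 0.0550, f(-0.9) ≈ 0.1653, f(-0.35) ≈ 0.4966, f(0.2) ≈ 1.4918, f(0.75) ≈ 4.4817, f(1.3) ≈ 13.4637, f(1.85) ≈ 40.4473, f(2.4) ≈ 121.5104, f(2.95) ≈ 365.0375, f(3.5) ≈ 1096.6332.
T_10 = (Δt/2)·[f(t_0) + 2f(t_1) + ... + 2f(t_{9}) + f(t_10)].
Sum ≈ 602.5113.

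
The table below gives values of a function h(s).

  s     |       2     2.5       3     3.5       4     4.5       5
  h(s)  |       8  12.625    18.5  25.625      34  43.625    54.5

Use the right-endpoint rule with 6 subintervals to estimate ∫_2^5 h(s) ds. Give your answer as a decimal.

Δs = 0.5.
Sum = 0.5·[12.625 + 18.5 + 25.625 + 34 + 43.625 + 54.5] = 94.4375.

94.4375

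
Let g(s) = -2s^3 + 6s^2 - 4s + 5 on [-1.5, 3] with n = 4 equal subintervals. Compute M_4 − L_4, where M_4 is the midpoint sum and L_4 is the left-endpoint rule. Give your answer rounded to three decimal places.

M_4 ≈ 31.06934.
L_4 ≈ 54.72070.
M_4 − L_4 ≈ -23.651.

-23.651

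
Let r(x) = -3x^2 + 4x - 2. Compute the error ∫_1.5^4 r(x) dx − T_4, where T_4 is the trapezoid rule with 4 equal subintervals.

0.48828125

Exact integral: ∫_1.5^4 r(x) dx = -38.125.
T_4 = -38.61328125.
Error = -38.125 − (-38.61328125) = 0.48828125.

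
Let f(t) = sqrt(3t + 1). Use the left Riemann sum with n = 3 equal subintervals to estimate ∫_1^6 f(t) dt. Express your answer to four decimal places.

14.5694

Δt = (6 − 1)/3 = 5/3.
Left endpoints: 1, 8/3, 13/3.
f(1) ≈ 2.0000, f(8/3) ≈ 3.0000, f(13/3) ≈ 3.7417.
Sum = Δt · [f(1) + f(8/3) + f(13/3)].
Sum ≈ 14.5694.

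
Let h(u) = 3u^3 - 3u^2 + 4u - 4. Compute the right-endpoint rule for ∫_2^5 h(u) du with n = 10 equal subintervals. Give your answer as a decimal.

416.0325

Δu = (5 − 2)/10 = 0.3.
Right endpoints: 2.3, 2.6, 2.9, 3.2, 3.5, 3.8, 4.1, 4.4, 4.7, 5.
h(2.3) = 25.831, h(2.6) = 38.848, h(2.9) = 55.537, h(3.2) = 76.384, h(3.5) = 101.875, h(3.8) = 132.496, h(4.1) = 168.733, h(4.4) = 211.072, h(4.7) = 259.999, h(5) = 316.
Sum = Δu · [h(2.3) + h(2.6) + h(2.9) + ...].
Sum = 416.0325.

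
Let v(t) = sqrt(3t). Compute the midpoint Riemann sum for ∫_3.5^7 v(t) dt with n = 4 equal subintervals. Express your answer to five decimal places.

13.82880

Δt = (7 − 3.5)/4 = 0.875.
Midpoints: 3.9375, 4.8125, 5.6875, 6.5625.
v(3.9375) ≈ 3.43693, v(4.8125) ≈ 3.79967, v(5.6875) ≈ 4.13068, v(6.5625) ≈ 4.43706.
Sum = Δt · [v(3.9375) + v(4.8125) + v(5.6875) + v(6.5625)].
Sum ≈ 13.82880.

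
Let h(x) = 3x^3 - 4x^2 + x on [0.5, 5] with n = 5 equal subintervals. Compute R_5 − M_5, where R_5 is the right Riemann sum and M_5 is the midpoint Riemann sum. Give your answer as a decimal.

R_5 = 453.24.
M_5 = 308.2753125.
R_5 − M_5 = 144.9646875.

144.9646875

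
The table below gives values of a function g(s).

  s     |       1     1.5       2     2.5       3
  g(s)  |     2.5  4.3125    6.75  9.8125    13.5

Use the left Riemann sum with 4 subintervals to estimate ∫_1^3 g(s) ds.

Δs = 0.5.
Sum = 0.5·[2.5 + 4.3125 + 6.75 + 9.8125] = 11.6875.

11.6875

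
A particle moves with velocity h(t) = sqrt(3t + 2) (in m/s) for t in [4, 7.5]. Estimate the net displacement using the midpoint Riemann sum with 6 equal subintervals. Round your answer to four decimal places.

Δt = (7.5 − 4)/6 = 7/12.
Midpoints: 103/24, 4.875, 131/24, 145/24, 6.625, 173/24.
h(103/24) ≈ 3.8568, h(4.875) ≈ 4.0774, h(131/24) ≈ 4.2866, h(145/24) ≈ 4.4861, h(6.625) ≈ 4.6771, h(173/24) ≈ 4.8606.
Sum = Δt · [h(103/24) + h(4.875) + h(131/24) + ...].
Sum ≈ 15.3093.

15.3093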